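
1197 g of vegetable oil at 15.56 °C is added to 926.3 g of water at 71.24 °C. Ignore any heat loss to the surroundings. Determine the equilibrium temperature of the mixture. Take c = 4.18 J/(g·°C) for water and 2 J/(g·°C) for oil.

Heat gained plus heat lost sum to zero:
926.3·4.18·(T − 71.24) + 1197·2·(T − 15.56) = 0
3871.9(T − 71.24) + 2394(T − 15.56) = 0
(3871.9 + 2394) T = 3871.9·71.24 + 2394·15.56
T = 313087/6265.9 ≈ 49.97 °C

T_f ≈ 50.0 °C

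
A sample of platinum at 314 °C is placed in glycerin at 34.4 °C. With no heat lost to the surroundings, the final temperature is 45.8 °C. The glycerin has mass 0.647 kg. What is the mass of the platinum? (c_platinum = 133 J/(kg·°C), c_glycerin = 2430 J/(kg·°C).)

m ≈ 0.502 kg

Conservation of energy gives ΣQ = 0:
m·133·(45.8 − 314) + 0.647·2430·(45.8 − 34.4) = 0
-35671 m = -17923
m = -17923/-35671 ≈ 0.5025 kg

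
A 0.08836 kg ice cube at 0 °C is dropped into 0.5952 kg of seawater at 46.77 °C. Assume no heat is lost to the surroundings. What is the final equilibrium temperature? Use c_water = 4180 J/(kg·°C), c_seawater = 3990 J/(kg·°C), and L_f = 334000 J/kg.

T_f ≈ 29.7 °C

Taking heat into each body as positive, Σ m c ΔT = 0:
melt ice: 0.08836×334000 = 29512
  warm the meltwater: 369.34 T
  seawater: 2374.8(T − 46.77)
2744.2 T = 111072 − 29512 = 81559
T ≈ 29.72 °C — above 0 °C, consistent with complete melting.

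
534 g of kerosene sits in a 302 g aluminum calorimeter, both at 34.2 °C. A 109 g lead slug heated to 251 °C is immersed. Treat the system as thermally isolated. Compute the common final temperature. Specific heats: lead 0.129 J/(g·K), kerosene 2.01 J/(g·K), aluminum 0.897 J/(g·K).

T_f ≈ 36.4 °C

Let T be the final temperature. ΣQ_i = 0:
109×0.129×(T − 251) + 534×2.01×(T − 34.2) + 302×0.897×(T − 34.2) = 0
14.06(T − 251) + 1073.3(T − 34.2) + 270.89(T − 34.2) = 0
(14.06 + 1073.3 + 270.89) T = 14.06×251 + 1073.3×34.2 + 270.89×34.2
T ≈ 36.44 °C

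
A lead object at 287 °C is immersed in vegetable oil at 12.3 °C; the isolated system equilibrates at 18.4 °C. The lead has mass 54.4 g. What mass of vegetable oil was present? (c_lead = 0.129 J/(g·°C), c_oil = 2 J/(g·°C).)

m ≈ 155 g

Heat lost by the lead = heat gained by the oil:
54.4×0.129×(287 − 18.4) = m×2×(18.4 − 12.3)
12.2 m = 1884.9  ⇒  m ≈ 154.5 g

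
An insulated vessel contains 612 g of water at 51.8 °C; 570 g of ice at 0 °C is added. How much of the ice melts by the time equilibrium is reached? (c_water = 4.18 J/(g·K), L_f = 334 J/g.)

m_melted ≈ 397 g

Water can give up m c ΔT = 612·4.18·51.8 = 132513 J before reaching 0 °C.
To melt every bit of ice: 570·334 = 190380 J.
132513 J < 190380 J, so only part of the ice melts and the system sits at 0 °C.
Mass melted = 132513/334 ≈ 396.7 g.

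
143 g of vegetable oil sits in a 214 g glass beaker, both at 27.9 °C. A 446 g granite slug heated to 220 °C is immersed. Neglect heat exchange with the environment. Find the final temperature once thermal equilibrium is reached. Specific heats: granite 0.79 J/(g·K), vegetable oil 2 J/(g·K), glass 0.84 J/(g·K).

Energy conservation, ΣQ = 0:
446×0.79×(T − 220) + 143×2×(T − 27.9) + 214×0.84×(T − 27.9) = 0
352.34(T − 220) + 286(T − 27.9) + 179.76(T − 27.9) = 0
(352.34 + 286 + 179.76) T = 352.34×220 + 286×27.9 + 179.76×27.9
T = 90510/818.1 ≈ 110.63 °C

T_f ≈ 110.6 °C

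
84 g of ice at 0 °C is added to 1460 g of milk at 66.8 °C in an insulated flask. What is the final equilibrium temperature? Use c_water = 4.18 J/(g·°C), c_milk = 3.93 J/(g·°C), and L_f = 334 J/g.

T_f ≈ 58.3 °C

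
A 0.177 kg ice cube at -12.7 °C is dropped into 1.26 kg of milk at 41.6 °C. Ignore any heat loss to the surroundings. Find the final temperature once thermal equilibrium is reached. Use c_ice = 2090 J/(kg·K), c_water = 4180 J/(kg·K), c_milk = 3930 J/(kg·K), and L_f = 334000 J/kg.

T_f ≈ 25.0 °C

Heat gained plus heat lost sum to zero:
warm ice to 0 °C: 0.177×2090×(0 − (-12.7)) = 4698.1; melt ice: 0.177×334000 = 59118; meltwater 0→T: 0.177×4180×T = 739.86 T; milk: 4951.8(T − 41.6)
5691.7 T = 205995 − 63816 = 142179
T ≈ 24.98 °C (positive, so assuming full melt was valid).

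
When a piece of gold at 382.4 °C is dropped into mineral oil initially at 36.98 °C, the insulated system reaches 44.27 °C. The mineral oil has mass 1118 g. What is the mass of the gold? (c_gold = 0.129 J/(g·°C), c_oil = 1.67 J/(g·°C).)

Net heat exchanged in the isolated system is zero:
m×0.129×(44.27 − 382.4) + 1118×1.67×(44.27 − 36.98) = 0
-43.62 m = -13611
m = -13611/-43.62 ≈ 312 g

m ≈ 312 g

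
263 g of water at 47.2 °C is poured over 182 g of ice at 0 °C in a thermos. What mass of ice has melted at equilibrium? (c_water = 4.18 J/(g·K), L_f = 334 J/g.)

Water can give up m c ΔT = 263×4.18×47.2 = 51889 J before reaching 0 °C.
Melting all 182 g of ice would need 182×334 = 60788 J.
Since 51889 < 60788 J, not all the ice melts; equilibrium is at 0 °C.
m_melted×334 = 51889  ⇒  m_melted ≈ 155.4 g.

m_melted ≈ 155 g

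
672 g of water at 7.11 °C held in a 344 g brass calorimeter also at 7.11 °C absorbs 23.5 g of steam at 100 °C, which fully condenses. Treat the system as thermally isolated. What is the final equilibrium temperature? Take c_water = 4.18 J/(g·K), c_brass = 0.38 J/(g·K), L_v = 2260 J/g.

Conservation of energy gives ΣQ = 0:
latent heat released on condensation: 23.5·2260 = 53110; condensed water 100 °C→T: 98.23(T − 100); original water: 2809(T − 7.11); brass cup: 344·0.38·(T − 7.11) = 130.72(T − 7.11)
3037.9 T = 53110 + 9823 + 20901 = 83834
T ≈ 27.60 °C (< 100 °C, so full condensation is consistent).

T_f ≈ 27.6 °C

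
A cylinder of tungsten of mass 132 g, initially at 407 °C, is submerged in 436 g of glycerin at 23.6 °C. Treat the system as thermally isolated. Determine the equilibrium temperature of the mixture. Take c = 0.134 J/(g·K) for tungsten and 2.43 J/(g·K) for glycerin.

T_f = Σ m_i c_i T_i / Σ m_i c_i:
T_f = (17.69×407 + 1059.5×23.6) / (17.69 + 1059.5)
    = 32203 / 1077.2 ≈ 29.90 °C

T_f ≈ 29.9 °C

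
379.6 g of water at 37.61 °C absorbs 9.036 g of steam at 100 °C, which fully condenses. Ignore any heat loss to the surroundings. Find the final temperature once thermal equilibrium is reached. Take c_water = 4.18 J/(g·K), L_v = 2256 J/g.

Sum of m c ΔT and latent-heat terms is zero:
condense steam: −9.036·2256 = −20385; condensed water 100 °C→T: 37.77(T − 100); water warms: 379.6·4.18·(T − 37.61) = 1586.7(T − 37.61)
1624.5 T = 20385 + 3777 + 59677 = 83839
T ≈ 51.61 °C (< 100 °C, so full condensation is consistent).

T_f ≈ 51.6 °C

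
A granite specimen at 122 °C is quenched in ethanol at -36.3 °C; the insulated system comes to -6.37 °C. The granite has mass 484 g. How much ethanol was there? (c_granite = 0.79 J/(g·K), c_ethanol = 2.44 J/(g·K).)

Energy conservation, ΣQ = 0:
484×0.79×(-6.37 − 122) + m×2.44×(-6.37 − (-36.3)) = 0
73.03 m = 49084
m = 49084/73.03 ≈ 672.1 g

m ≈ 672 g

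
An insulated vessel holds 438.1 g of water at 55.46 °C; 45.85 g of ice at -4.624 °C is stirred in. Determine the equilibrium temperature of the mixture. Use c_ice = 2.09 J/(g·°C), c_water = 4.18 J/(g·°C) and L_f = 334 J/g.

T_f ≈ 42.4 °C

Sum of m c ΔT and latent-heat terms is zero:
ice -4.624→0 °C: 45.85·2.09·4.624 = 443.1
  latent heat to melt: 45.85·334 = 15314
  warm the meltwater: 191.65 T
  water: 1831.3(T − 55.46)
2022.9 T = 101562 − 15757 = 85805
T ≈ 42.42 °C. Since T > 0 °C, the all-ice-melts assumption holds.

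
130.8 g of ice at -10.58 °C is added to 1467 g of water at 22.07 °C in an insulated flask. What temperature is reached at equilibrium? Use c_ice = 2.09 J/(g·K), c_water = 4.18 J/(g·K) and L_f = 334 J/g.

Let T be the final temperature. ΣQ_i = 0:
warm ice to 0 °C: 130.8·2.09·(0 − (-10.58)) = 2892.3
  latent heat to melt: 130.8·334 = 43687
  meltwater 0→T: 130.8·4.18·T = 546.74 T
  water: 6132.1(T − 22.07)
6678.8 T = 135335 − 46579 = 88755
T ≈ 13.29 °C (positive, so assuming full melt was valid).

T_f ≈ 13.3 °C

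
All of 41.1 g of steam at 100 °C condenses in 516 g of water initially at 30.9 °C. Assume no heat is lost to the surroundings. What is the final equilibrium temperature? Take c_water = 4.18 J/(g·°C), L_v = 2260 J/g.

Energy balance with sensible and latent terms:
condense steam: −41.1·2260 = −92886
  condensed water 100 °C→T: 171.8(T − 100)
  water warms: 516·4.18·(T − 30.9) = 2156.9(T − 30.9)
2328.7 T = 92886 + 17180 + 66648 = 176713
T ≈ 75.89 °C (< 100 °C, so full condensation is consistent).

T_f ≈ 75.9 °C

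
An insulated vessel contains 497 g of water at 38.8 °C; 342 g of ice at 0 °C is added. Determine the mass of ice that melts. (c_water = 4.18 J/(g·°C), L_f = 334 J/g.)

m_melted ≈ 241 g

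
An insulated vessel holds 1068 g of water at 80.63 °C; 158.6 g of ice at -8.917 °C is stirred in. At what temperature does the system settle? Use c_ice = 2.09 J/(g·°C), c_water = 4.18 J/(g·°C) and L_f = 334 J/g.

T_f ≈ 59.3 °C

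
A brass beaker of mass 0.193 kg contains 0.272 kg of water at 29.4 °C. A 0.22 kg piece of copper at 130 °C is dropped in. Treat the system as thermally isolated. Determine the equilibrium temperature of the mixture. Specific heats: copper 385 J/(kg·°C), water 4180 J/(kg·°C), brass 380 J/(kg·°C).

Setting the total heat transfer to zero:
0.22·385·(T − 130) + 0.272·4180·(T − 29.4) + 0.193·380·(T − 29.4) = 0
84.7(T − 130) + 1137(T − 29.4) + 73.34(T − 29.4) = 0
1295 T = 46594
T = 46594/1295 ≈ 35.98 °C

T_f ≈ 36.0 °C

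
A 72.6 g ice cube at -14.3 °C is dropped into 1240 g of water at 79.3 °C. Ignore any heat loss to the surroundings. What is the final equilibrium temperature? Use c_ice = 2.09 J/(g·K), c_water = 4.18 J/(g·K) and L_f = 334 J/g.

T_f ≈ 70.1 °C

Conservation of energy gives ΣQ = 0:
ice -14.3→0 °C: 72.6·2.09·14.3 = 2169.8
  latent heat to melt: 72.6·334 = 24248
  meltwater 0→T: 72.6·4.18·T = 303.47 T
  water: 5183.2(T − 79.3)
5486.7 T = 411028 − 26418 = 384610
T ≈ 70.10 °C. Since T > 0 °C, the all-ice-melts assumption holds.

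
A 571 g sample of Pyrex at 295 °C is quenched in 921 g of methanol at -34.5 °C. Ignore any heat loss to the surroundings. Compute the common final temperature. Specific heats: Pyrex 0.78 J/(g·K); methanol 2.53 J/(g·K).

Heat lost by the Pyrex equals heat gained by the methanol:
571·0.78·(295 − T) = 921·2.53·(T − (-34.5))
445.38(295 − T) = 2330.1(T − (-34.5))
2775.5 T = 50998  ⇒  T ≈ 18.37 °C

T_f ≈ 18.4 °C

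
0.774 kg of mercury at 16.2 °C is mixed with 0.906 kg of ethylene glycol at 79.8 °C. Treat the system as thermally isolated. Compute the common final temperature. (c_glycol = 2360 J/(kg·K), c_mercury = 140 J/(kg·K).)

Taking heat into each body as positive, Σ m c ΔT = 0:
0.906×2360×(T − 79.8) + 0.774×140×(T − 16.2) = 0
2246.5 T = 172381
T ≈ 76.73 °C

T_f ≈ 76.7 °C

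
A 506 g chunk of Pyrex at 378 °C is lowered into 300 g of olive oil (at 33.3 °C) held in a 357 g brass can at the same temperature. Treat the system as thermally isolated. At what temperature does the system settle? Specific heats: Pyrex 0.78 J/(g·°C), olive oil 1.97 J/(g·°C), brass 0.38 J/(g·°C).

T_f ≈ 154.6 °C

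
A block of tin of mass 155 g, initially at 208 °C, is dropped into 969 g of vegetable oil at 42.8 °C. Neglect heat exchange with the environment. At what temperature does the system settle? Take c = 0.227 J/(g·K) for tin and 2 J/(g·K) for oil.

T_f ≈ 45.7 °C

Heat gained plus heat lost sum to zero:
155*0.227*(T − 208) + 969*2*(T − 42.8) = 0
(35.19 + 1938) T = 35.19*208 + 1938*42.8
T = 90265/1973.2 ≈ 45.75 °C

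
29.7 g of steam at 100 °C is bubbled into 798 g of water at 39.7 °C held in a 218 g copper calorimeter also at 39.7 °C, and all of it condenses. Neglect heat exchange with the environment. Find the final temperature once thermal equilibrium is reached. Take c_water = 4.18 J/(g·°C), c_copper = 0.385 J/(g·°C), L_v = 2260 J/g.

Heat gained plus heat lost sum to zero:
steam→water at 100 °C releases m L_v = 29.7×2260 = 67122; condensed water 100 °C→T: 124.15(T − 100); original water: 3335.6(T − 39.7); cup: 83.93(T − 39.7)
3543.7 T = 67122 + 12415 + 135757 = 215294
T ≈ 60.75 °C (< 100 °C, so full condensation is consistent).

T_f ≈ 60.8 °C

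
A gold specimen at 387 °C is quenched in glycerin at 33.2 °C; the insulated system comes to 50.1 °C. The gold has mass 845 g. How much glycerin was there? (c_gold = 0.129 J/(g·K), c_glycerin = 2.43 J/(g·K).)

m ≈ 894 g

|Q_gold| = |Q_glycerin|:
845×0.129×(387 − 50.1) = m×2.43×(50.1 − 33.2)
41.07 m = 36724  ⇒  m ≈ 894.2 g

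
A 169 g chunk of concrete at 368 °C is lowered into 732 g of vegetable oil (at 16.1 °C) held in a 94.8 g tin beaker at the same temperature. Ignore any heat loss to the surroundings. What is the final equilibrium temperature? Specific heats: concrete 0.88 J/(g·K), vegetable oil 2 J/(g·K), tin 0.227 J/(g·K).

T_f ≈ 48.1 °C

Net heat exchanged in the isolated system is zero:
169·0.88·(T − 368) + 732·2·(T − 16.1) + 94.8·0.227·(T − 16.1) = 0
148.72(T − 368) + 1464(T − 16.1) + 21.52(T − 16.1) = 0
1634.2 T = 78646
T = 78646 / 1634.2 = 48.1 °C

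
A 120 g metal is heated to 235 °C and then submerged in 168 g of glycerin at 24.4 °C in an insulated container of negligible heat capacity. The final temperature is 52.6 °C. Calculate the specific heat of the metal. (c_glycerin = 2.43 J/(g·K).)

m_s c (T_s − T_f) = m_glycerin c_glycerin (T_f − T_0):
120·c·(235 − 52.6) = 168·2.43·(52.6 − 24.4)
21888 c = 11512  ⇒  c ≈ 0.526 J/(g·K)

c ≈ 0.526 J/(g·K)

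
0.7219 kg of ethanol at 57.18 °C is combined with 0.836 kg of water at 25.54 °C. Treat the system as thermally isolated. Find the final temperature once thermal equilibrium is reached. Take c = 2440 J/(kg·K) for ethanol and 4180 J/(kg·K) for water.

Taking heat into each body as positive, Σ m c ΔT = 0:
0.7219*2440*(T − 57.18) + 0.836*4180*(T − 25.54) = 0
1761.4(T − 57.18) + 3494.5(T − 25.54) = 0
5255.9 T = 189968
T = 189968 / 5255.9 = 36.1 °C

T_f ≈ 36.1 °C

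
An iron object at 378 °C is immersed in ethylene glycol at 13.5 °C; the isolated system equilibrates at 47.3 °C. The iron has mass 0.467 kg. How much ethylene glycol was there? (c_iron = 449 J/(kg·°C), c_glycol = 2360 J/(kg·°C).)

Heat lost by the iron = heat gained by the glycol:
0.467×449×(378 − 47.3) = m×2360×(47.3 − 13.5)
79768 m = 69342  ⇒  m ≈ 0.8693 kg

m ≈ 0.869 kg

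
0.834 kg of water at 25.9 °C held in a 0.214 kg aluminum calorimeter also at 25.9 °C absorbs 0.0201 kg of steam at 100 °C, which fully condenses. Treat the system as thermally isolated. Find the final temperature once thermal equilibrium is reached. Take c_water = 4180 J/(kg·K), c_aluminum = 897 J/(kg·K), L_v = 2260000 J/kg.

Sum of m c ΔT and latent-heat terms is zero:
steam→water at 100 °C releases m L_v = 0.0201×2260000 = 45426; condensed water 100 °C→T: 84.02(T − 100); original water: 3486.1(T − 25.9); aluminum cup: 0.214×897×(T − 25.9) = 191.96(T − 25.9)
3762.1 T = 45426 + 8401.8 + 95262 = 149090
T ≈ 39.63 °C — below 100 °C, confirming all the steam condensed.

T_f ≈ 39.6 °C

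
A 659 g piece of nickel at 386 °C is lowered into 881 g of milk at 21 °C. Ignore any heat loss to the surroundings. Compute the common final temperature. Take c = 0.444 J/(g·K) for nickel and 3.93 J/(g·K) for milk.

With ΣQ=0 the equilibrium temperature is the m·c-weighted mean:
T_f = (292.6*386 + 3462.3*21) / (292.6 + 3462.3)
    = 185651 / 3754.9 ≈ 49.44 °C

T_f ≈ 49.4 °C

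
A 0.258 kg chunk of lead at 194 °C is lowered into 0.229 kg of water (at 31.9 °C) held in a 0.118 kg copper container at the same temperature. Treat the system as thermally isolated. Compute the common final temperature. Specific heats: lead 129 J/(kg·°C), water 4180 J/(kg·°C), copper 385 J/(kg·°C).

T_f ≈ 37.1 °C

Heat gained plus heat lost sum to zero:
0.258×129×(T − 194) + 0.229×4180×(T − 31.9) + 0.118×385×(T − 31.9) = 0
33.28(T − 194) + 957.22(T − 31.9) + 45.43(T − 31.9) = 0
(33.28 + 957.22 + 45.43) T = 33.28×194 + 957.22×31.9 + 45.43×31.9
T ≈ 37.11 °C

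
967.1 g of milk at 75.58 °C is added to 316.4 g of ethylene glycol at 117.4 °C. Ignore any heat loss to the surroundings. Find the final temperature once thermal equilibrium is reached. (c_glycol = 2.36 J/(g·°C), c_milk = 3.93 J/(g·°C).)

T_f ≈ 82.4 °C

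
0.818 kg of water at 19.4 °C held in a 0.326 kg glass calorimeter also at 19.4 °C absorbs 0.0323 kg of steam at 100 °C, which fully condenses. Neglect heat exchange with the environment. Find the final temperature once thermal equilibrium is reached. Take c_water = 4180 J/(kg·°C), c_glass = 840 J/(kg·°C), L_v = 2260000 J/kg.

Taking heat into each body as positive, Σ m c ΔT = 0:
condense steam: −0.0323·2260000 = −72998; condensed water 100 °C→T: 135.01(T − 100); water warms: 0.818·4180·(T − 19.4) = 3419.2(T − 19.4); glass cup: 0.326·840·(T − 19.4) = 273.84(T − 19.4)
3828.1 T = 72998 + 13501 + 71646 = 158145
T ≈ 41.31 °C, under the boiling point, so the assumption holds.

T_f ≈ 41.3 °C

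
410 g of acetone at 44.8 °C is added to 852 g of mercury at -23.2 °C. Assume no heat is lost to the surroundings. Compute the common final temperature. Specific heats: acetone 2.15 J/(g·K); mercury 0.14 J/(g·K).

T_f = Σ m_i c_i T_i / Σ m_i c_i:
T_f = (881.5*44.8 + 119.28*(-23.2)) / (881.5 + 119.28)
    = 36724 / 1000.8 ≈ 36.70 °C

T_f ≈ 36.7 °C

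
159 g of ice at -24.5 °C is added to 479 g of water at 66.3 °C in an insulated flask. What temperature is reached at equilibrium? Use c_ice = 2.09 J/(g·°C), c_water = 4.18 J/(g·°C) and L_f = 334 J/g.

Energy balance with sensible and latent terms:
ice -24.5→0 °C: 159·2.09·24.5 = 8141.6
  latent heat to melt: 159·334 = 53106
  meltwater 0→T: 159·4.18·T = 664.62 T
  water: 2002.2(T − 66.3)
2666.8 T = 132747 − 61248 = 71500
T ≈ 26.81 °C (positive, so assuming full melt was valid).

T_f ≈ 26.8 °C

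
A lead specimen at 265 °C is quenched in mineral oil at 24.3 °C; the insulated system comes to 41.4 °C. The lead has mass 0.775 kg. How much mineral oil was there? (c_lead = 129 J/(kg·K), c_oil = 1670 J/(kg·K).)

Setting the total heat transfer to zero:
0.775·129·(41.4 − 265) + m·1670·(41.4 − 24.3) = 0
28557 m = 22354
m = 22354/28557 ≈ 0.7828 kg

m ≈ 0.783 kg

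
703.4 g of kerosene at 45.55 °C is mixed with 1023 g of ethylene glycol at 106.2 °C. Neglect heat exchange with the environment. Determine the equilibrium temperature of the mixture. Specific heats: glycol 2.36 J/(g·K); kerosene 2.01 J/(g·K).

Energy conservation, ΣQ = 0:
1023·2.36·(T − 106.2) + 703.4·2.01·(T − 45.55) = 0
(2414.3 + 1413.8) T = 2414.3·106.2 + 1413.8·45.55
T = 320797/3828.1 ≈ 83.80 °C

T_f ≈ 83.8 °C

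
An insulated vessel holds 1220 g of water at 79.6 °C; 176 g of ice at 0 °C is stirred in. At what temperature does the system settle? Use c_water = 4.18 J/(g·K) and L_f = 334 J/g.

T_f ≈ 59.5 °C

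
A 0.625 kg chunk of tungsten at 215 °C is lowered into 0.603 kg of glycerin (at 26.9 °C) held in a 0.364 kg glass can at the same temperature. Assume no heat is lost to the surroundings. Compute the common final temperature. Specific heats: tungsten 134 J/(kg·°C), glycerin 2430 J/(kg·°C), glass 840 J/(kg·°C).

T_f ≈ 35.4 °C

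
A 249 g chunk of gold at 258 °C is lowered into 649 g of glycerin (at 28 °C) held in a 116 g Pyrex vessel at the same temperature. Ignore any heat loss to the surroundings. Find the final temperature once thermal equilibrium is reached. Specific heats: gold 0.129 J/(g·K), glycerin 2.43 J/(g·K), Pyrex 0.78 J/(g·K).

Net heat exchanged in the isolated system is zero:
249*0.129*(T − 258) + 649*2.43*(T − 28) + 116*0.78*(T − 28) = 0
(32.12 + 1577.1 + 90.48) T = 32.12*258 + 1577.1*28 + 90.48*28
T = 54979 / 1699.7 = 32.3 °C

T_f ≈ 32.3 °C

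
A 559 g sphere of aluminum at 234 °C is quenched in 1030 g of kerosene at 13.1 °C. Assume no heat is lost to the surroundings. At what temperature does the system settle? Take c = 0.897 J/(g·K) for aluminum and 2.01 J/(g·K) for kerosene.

T_f ≈ 56.2 °C

Taking heat into each body as positive, Σ m c ΔT = 0:
559·0.897·(T − 234) + 1030·2.01·(T − 13.1) = 0
2571.7 T = 144454
T ≈ 56.17 °C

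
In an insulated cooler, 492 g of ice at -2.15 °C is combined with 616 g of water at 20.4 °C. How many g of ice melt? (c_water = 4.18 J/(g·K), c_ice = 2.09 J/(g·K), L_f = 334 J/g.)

m_melted ≈ 151 g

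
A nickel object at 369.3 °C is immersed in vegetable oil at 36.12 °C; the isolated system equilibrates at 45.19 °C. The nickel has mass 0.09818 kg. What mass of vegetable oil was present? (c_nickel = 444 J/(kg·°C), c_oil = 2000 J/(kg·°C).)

m ≈ 0.779 kg

|Q_nickel| = |Q_oil|:
0.09818·444·(369.3 − 45.19) = m·2000·(45.19 − 36.12)
18140 m = 14129  ⇒  m ≈ 0.7789 kg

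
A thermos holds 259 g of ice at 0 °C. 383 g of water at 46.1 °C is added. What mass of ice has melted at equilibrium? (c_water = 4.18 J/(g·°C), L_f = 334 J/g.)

m_melted ≈ 221 g

Water can give up m c ΔT = 383·4.18·46.1 = 73803 J before reaching 0 °C.
Melting all 259 g of ice would need 259·334 = 86506 J.
That's not enough to melt it all — equilibrium is at 0 °C with ice remaining.
m_melt = 73803 / L_f = 221 g.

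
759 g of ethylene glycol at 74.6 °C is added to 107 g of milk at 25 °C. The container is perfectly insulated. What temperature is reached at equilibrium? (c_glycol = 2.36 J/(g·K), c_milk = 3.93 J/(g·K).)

Net heat exchanged in the isolated system is zero:
759×2.36×(T − 74.6) + 107×3.93×(T − 25) = 0
1791.2(T − 74.6) + 420.51(T − 25) = 0
(1791.2 + 420.51) T = 1791.2×74.6 + 420.51×25
T ≈ 65.17 °C

T_f ≈ 65.2 °C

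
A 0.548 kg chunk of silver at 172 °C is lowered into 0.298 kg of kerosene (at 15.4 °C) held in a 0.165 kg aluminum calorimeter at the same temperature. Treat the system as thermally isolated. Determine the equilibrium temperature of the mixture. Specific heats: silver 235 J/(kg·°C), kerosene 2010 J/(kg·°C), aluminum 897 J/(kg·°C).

T_f ≈ 38.4 °C

T_f = Σ m_i c_i T_i / Σ m_i c_i:
T_f = (128.78*172 + 598.98*15.4 + 148*15.4) / (128.78 + 598.98 + 148)
    = 33654 / 875.76 ≈ 38.43 °C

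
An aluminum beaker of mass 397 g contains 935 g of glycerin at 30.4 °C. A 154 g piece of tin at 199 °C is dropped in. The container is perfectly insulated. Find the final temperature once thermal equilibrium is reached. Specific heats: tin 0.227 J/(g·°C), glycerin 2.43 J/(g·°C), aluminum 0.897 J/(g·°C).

T_f ≈ 32.6 °C

Energy conservation, ΣQ = 0:
154*0.227*(T − 199) + 935*2.43*(T − 30.4) + 397*0.897*(T − 30.4) = 0
2663.1 T = 86853
T ≈ 32.61 °C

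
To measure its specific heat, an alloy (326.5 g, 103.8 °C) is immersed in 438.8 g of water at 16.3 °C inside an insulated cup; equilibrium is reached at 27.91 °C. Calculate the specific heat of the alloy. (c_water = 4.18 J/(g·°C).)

Taking heat into each body as positive, Σ m c ΔT = 0:
326.5×c×(27.91 − 103.8) + 438.8×4.18×(27.91 − 16.3) = 0
-24778 c = -21295
c = -21295/-24778 ≈ 0.8594 J/(g·°C)

c ≈ 0.859 J/(g·°C)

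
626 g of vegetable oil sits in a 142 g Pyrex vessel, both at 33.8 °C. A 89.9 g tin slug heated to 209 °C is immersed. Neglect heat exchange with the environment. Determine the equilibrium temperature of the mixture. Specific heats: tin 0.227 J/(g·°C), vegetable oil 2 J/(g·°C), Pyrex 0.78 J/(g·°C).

T_f ≈ 36.4 °C

Taking heat into each body as positive, Σ m c ΔT = 0:
89.9·0.227·(T − 209) + 626·2·(T − 33.8) + 142·0.78·(T − 33.8) = 0
20.41(T − 209) + 1252(T − 33.8) + 110.76(T − 33.8) = 0
(20.41 + 1252 + 110.76) T = 20.41·209 + 1252·33.8 + 110.76·33.8
T = 50326 / 1383.2 = 36.4 °C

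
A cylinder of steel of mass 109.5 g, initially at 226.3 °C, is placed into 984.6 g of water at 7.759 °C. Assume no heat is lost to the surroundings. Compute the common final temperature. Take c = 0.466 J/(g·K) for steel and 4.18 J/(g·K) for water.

Heat lost by the steel equals heat gained by the water:
109.5·0.466·(226.3 − T) = 984.6·4.18·(T − 7.759)
51.03(226.3 − T) = 4115.6(T − 7.759)
4166.7 T = 43481  ⇒  T ≈ 10.44 °C

T_f ≈ 10.4 °C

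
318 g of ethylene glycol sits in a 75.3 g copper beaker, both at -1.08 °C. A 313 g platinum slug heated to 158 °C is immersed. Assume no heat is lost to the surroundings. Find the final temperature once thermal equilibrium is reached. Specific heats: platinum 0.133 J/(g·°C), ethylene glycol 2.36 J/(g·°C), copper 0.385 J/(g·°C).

Energy conservation, ΣQ = 0:
313*0.133*(T − 158) + 318*2.36*(T − (-1.08)) + 75.3*0.385*(T − (-1.08)) = 0
41.63(T − 158) + 750.48(T − (-1.08)) + 28.99(T − (-1.08)) = 0
821.1 T = 5735.6
T = 5735.6/821.1 ≈ 6.99 °C

T_f ≈ 7.0 °C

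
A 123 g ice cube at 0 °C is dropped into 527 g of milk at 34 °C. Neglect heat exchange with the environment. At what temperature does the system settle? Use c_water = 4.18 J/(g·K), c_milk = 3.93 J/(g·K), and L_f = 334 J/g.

T_f ≈ 11.3 °C

Heat gained plus heat lost sum to zero:
fusion: m_ice L_f = 123·334 = 41082; warm the meltwater: 514.14 T; milk cools: 527·3.93·(T − 34) = 2071.1(T − 34)
2585.2 T = 70418 − 41082 = 29336
T ≈ 11.35 °C — above 0 °C, consistent with complete melting.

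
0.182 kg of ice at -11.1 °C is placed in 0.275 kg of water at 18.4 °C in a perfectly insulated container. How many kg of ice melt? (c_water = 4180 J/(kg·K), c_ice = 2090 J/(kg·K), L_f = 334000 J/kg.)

m_melted ≈ 0.0507 kg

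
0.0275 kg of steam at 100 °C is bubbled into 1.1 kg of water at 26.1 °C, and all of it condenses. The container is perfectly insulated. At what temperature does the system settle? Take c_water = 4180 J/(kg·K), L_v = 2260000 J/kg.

Energy balance with sensible and latent terms:
steam→water at 100 °C releases m L_v = 0.0275·2260000 = 62150
  condensed water 100 °C→T: 114.95(T − 100)
  original water: 4598(T − 26.1)
4712.9 T = 62150 + 11495 + 120008 = 193653
T ≈ 41.09 °C (< 100 °C, so full condensation is consistent).

T_f ≈ 41.1 °C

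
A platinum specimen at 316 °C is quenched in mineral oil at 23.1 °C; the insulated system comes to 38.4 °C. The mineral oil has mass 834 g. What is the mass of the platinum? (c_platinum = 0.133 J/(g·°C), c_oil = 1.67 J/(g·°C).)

m ≈ 577 g

Heat gained plus heat lost sum to zero:
m×0.133×(38.4 − 316) + 834×1.67×(38.4 − 23.1) = 0
-36.92 m = -21310
m = -21310/-36.92 ≈ 577.2 g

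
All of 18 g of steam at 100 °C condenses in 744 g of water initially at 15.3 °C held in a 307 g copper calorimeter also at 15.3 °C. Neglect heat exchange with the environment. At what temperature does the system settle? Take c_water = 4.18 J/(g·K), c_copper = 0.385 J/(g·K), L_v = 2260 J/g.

Heat gained plus heat lost sum to zero:
condense steam: −18·2260 = −40680; condensed water 100 °C→T: 75.24(T − 100); water warms: 744·4.18·(T − 15.3) = 3109.9(T − 15.3); copper cup: 307·0.385·(T − 15.3) = 118.2(T − 15.3)
3303.4 T = 40680 + 7524 + 49390 = 97594
T ≈ 29.54 °C (< 100 °C, so full condensation is consistent).

T_f ≈ 29.5 °C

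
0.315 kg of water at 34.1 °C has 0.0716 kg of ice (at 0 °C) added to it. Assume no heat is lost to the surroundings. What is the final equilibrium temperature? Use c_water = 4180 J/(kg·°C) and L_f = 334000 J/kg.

T_f ≈ 13.0 °C

Taking heat into each body as positive, Σ m c ΔT = 0:
melt ice: 0.0716·334000 = 23914; warm the meltwater: 299.29 T; water cools: 0.315·4180·(T − 34.1) = 1316.7(T − 34.1)
1616 T = 44899 − 23914 = 20985
T ≈ 12.99 °C (positive, so assuming full melt was valid).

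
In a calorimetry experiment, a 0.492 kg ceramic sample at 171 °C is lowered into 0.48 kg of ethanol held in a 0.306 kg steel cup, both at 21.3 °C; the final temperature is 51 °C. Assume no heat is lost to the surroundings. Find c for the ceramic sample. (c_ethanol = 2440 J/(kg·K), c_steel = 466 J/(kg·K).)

Setting the total heat transfer to zero:
0.492·c·(51 − 171) + 0.48·2440·(51 − 21.3) + 0.306·466·(51 − 21.3) = 0
-59.04 c = -39020
c = -39020/-59.04 ≈ 660.9 J/(kg·K)

c ≈ 661 J/(kg·K)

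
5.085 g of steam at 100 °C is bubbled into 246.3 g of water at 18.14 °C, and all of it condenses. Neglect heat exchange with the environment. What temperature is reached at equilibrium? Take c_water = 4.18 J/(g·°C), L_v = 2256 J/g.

T_f ≈ 30.7 °C

Energy balance with sensible and latent terms:
latent heat released on condensation: 5.085·2256 = 11472
  condensed water 100 °C→T: 21.26(T − 100)
  water warms: 246.3·4.18·(T − 18.14) = 1029.5(T − 18.14)
1050.8 T = 11472 + 2125.5 + 18676 = 32273
T ≈ 30.71 °C — below 100 °C, confirming all the steam condensed.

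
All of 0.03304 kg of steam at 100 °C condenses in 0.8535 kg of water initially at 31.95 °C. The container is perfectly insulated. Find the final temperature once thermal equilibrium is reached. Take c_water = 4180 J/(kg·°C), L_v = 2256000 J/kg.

T_f ≈ 54.6 °C

Energy balance with sensible and latent terms:
steam→water at 100 °C releases m L_v = 0.03304·2256000 = 74538
  condensate cools 100→T: 0.03304·4180·(T − 100) = 138.11(T − 100)
  water warms: 0.8535·4180·(T − 31.95) = 3567.6(T − 31.95)
3705.7 T = 74538 + 13811 + 113986 = 202335
T ≈ 54.60 °C (< 100 °C, so full condensation is consistent).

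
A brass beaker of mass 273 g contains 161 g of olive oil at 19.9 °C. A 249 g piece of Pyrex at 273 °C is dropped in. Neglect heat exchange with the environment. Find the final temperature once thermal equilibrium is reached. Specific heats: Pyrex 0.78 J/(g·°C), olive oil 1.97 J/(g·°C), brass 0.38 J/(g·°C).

Setting the total heat transfer to zero:
249×0.78×(T − 273) + 161×1.97×(T − 19.9) + 273×0.38×(T − 19.9) = 0
194.22(T − 273) + 317.17(T − 19.9) + 103.74(T − 19.9) = 0
615.13 T = 61398
T ≈ 99.81 °C

T_f ≈ 99.8 °C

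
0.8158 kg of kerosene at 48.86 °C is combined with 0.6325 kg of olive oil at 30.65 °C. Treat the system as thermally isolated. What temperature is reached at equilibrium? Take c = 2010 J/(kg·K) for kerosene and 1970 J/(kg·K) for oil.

T_f ≈ 41.0 °C

Heat lost by the kerosene equals heat gained by the oil:
0.8158·2010·(48.86 − T) = 0.6325·1970·(T − 30.65)
1639.8(48.86 − T) = 1246(T − 30.65)
2885.8 T = 118309  ⇒  T ≈ 41.00 °C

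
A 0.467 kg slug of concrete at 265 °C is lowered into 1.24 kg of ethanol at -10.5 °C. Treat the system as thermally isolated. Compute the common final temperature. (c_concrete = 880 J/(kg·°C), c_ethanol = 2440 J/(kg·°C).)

T_f ≈ 22.4 °C

T_f = Σ m_i c_i T_i / Σ m_i c_i:
T_f = (410.96*265 + 3025.6*(-10.5)) / (410.96 + 3025.6)
    = 77136 / 3436.6 ≈ 22.45 °C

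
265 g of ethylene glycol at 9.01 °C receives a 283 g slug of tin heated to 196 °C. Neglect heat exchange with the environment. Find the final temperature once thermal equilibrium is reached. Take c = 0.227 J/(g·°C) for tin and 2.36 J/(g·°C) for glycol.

T_f ≈ 26.4 °C

Energy conservation, ΣQ = 0:
283×0.227×(T − 196) + 265×2.36×(T − 9.01) = 0
64.24(T − 196) + 625.4(T − 9.01) = 0
689.64 T = 18226
T = 18226/689.64 ≈ 26.43 °C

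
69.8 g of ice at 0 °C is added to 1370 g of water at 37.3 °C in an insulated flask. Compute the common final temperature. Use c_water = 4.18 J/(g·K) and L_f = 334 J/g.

T_f ≈ 31.6 °C

Setting the total heat transfer to zero:
fusion: m_ice L_f = 69.8·334 = 23313
  meltwater 0→T: 69.8·4.18·T = 291.76 T
  water cools: 1370·4.18·(T − 37.3) = 5726.6(T − 37.3)
6018.4 T = 213602 − 23313 = 190289
T ≈ 31.62 °C — above 0 °C, consistent with complete melting.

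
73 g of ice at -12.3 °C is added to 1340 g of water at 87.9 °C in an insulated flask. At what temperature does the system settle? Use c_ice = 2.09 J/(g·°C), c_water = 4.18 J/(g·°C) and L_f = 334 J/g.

T_f ≈ 78.9 °C

Let T be the final temperature. ΣQ_i = 0:
ice -12.3→0 °C: 73·2.09·12.3 = 1876.6
  latent heat to melt: 73·334 = 24382
  meltwater 0→T: 73·4.18·T = 305.14 T
  water: 5601.2(T − 87.9)
5906.3 T = 492345 − 26259 = 466087
T ≈ 78.91 °C — above 0 °C, consistent with complete melting.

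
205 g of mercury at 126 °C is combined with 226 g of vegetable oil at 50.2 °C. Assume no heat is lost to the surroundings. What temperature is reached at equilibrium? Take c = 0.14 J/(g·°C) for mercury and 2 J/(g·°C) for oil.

T_f ≈ 54.7 °C

Net heat exchanged in the isolated system is zero:
205·0.14·(T − 126) + 226·2·(T − 50.2) = 0
28.7(T − 126) + 452(T − 50.2) = 0
(28.7 + 452) T = 28.7·126 + 452·50.2
T ≈ 54.73 °C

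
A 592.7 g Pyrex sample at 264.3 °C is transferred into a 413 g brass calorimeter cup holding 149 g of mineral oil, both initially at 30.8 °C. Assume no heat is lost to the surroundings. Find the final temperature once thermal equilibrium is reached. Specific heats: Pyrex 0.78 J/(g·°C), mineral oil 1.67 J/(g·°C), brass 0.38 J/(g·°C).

T_f ≈ 155.2 °C

Energy conservation, ΣQ = 0:
592.7×0.78×(T − 264.3) + 149×1.67×(T − 30.8) + 413×0.38×(T − 30.8) = 0
462.31(T − 264.3) + 248.83(T − 30.8) + 156.94(T − 30.8) = 0
(462.31 + 248.83 + 156.94) T = 462.31×264.3 + 248.83×30.8 + 156.94×30.8
T = 134685 / 868.08 = 155 °C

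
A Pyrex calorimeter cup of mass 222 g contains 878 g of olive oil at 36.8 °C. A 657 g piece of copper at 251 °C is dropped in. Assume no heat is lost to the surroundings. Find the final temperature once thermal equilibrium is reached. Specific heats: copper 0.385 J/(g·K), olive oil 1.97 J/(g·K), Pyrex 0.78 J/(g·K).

Taking heat into each body as positive, Σ m c ΔT = 0:
657*0.385*(T − 251) + 878*1.97*(T − 36.8) + 222*0.78*(T − 36.8) = 0
(252.94 + 1729.7 + 173.16) T = 252.94*251 + 1729.7*36.8 + 173.16*36.8
T ≈ 61.93 °C

T_f ≈ 61.9 °C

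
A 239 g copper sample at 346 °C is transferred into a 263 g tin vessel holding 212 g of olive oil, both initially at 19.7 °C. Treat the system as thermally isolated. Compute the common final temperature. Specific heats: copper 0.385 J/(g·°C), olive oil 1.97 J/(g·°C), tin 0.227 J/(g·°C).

T_f ≈ 72.4 °C

Let T be the final temperature. ΣQ_i = 0:
239×0.385×(T − 346) + 212×1.97×(T − 19.7) + 263×0.227×(T − 19.7) = 0
(92.02 + 417.64 + 59.7) T = 92.02×346 + 417.64×19.7 + 59.7×19.7
T = 41241/569.36 ≈ 72.43 °C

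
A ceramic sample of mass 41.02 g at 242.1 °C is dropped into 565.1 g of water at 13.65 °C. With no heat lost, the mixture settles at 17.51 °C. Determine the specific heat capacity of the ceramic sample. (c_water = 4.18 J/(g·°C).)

c ≈ 0.99 J/(g·°C)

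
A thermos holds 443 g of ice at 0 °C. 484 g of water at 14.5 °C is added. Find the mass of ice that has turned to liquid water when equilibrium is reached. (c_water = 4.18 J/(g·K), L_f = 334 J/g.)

Cooling the water to 0 °C releases 484·4.18·14.5 = 29335 J.
Fully melting the ice requires m_ice L_f = 443·334 = 147962 J.
Since 29335 < 147962 J, not all the ice melts; equilibrium is at 0 °C.
m_melted·334 = 29335  ⇒  m_melted ≈ 87.83 g.

m_melted ≈ 87.8 g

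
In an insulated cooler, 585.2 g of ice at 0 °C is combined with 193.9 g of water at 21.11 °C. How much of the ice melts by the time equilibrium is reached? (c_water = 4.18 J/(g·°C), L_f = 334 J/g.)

m_melted ≈ 51.2 g

Water can give up m c ΔT = 193.9×4.18×21.11 = 17110 J before reaching 0 °C.
To melt every bit of ice: 585.2×334 = 195457 J.
Since 17110 < 195457 J, not all the ice melts; equilibrium is at 0 °C.
Mass melted = 17110/334 ≈ 51.23 g.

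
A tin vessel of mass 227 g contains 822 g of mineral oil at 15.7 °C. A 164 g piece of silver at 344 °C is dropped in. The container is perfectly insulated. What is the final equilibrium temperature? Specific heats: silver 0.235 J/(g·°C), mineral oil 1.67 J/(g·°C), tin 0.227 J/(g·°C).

Net heat exchanged in the isolated system is zero:
164×0.235×(T − 344) + 822×1.67×(T − 15.7) + 227×0.227×(T − 15.7) = 0
38.54(T − 344) + 1372.7(T − 15.7) + 51.53(T − 15.7) = 0
1462.8 T = 35619
T = 35619 / 1462.8 = 24.3 °C

T_f ≈ 24.3 °C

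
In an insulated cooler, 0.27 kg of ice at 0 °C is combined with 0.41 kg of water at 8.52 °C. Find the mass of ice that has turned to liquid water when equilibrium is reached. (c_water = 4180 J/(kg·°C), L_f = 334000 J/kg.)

m_melted ≈ 0.0437 kg

Water can give up m c ΔT = 0.41×4180×8.52 = 14602 J before reaching 0 °C.
To melt every bit of ice: 0.27×334000 = 90180 J.
Since 14602 < 90180 J, not all the ice melts; equilibrium is at 0 °C.
m_melt = 14602 / L_f = 0.04372 kg.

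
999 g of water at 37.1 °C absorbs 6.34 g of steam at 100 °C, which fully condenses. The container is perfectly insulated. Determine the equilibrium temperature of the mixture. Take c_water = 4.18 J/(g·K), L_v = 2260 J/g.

T_f ≈ 40.9 °C

Energy conservation, ΣQ = 0:
latent heat released on condensation: 6.34·2260 = 14328; condensate cools 100→T: 6.34·4.18·(T − 100) = 26.5(T − 100); water warms: 999·4.18·(T − 37.1) = 4175.8(T − 37.1)
4202.3 T = 14328 + 2650.1 + 154923 = 171901
T ≈ 40.91 °C (< 100 °C, so full condensation is consistent).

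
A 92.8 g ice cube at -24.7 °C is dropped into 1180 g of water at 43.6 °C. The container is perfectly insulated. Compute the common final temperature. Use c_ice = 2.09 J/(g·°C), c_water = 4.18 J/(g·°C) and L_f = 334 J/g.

T_f ≈ 33.7 °C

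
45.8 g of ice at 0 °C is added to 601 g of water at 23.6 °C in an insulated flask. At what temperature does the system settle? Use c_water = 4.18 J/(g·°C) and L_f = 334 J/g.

T_f ≈ 16.3 °C

Let T be the final temperature. ΣQ_i = 0:
fusion: m_ice L_f = 45.8×334 = 15297; meltwater 0→T: 45.8×4.18×T = 191.44 T; water cools: 601×4.18×(T − 23.6) = 2512.2(T − 23.6)
2703.6 T = 59287 − 15297 = 43990
T ≈ 16.27 °C. Since T > 0 °C, the all-ice-melts assumption holds.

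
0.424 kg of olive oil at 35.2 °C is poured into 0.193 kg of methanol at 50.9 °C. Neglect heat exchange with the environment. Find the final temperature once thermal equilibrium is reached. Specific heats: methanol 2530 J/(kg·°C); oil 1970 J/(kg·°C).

Conservation of energy gives ΣQ = 0:
0.193×2530×(T − 50.9) + 0.424×1970×(T − 35.2) = 0
(488.29 + 835.28) T = 488.29×50.9 + 835.28×35.2
T ≈ 40.99 °C

T_f ≈ 41.0 °C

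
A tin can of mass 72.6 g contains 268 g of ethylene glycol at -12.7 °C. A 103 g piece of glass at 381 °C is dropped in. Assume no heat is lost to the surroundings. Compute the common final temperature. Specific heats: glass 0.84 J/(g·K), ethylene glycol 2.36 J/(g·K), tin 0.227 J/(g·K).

T_f ≈ 33.6 °C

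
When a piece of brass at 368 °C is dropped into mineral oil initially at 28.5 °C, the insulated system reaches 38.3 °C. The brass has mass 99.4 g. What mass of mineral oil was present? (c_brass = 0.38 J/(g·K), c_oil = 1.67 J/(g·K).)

m ≈ 761 g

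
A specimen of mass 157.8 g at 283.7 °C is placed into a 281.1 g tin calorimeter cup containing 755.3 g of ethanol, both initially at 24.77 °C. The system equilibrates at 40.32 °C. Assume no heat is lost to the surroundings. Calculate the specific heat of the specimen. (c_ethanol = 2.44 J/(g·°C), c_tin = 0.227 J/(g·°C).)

c ≈ 0.772 J/(g·°C)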